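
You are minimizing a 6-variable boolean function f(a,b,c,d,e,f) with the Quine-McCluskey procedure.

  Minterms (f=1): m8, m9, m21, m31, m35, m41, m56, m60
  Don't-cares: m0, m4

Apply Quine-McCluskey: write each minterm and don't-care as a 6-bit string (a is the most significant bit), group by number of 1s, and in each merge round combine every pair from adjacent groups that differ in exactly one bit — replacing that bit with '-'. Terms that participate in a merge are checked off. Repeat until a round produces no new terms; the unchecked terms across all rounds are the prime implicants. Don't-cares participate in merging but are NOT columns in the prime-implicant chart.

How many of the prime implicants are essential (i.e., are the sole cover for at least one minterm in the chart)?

size-2^0 implicants → 000000(✓)  000100(✓)  001000(✓)  001001(✓)  010101  011111  100011  101001(✓)  111000(✓)  111100(✓)
size-2^1 implicants → -01001  00-000  000-00  00100-  111-00
Unchecked terms (primes): -01001, 00-000, 000-00, 00100-, 010101, 011111, 100011, 111-00
Minterm coverage:
  m8 ⊆ 00-000,00100-
  m9 ⊆ -01001,00100-
  m21 ⊆ 010101 [E]
  m31 ⊆ 011111 [E]
  m35 ⊆ 100011 [E]
  m41 ⊆ -01001 [E]
  m56 ⊆ 111-00 [E]
  m60 ⊆ 111-00 [E]
E = {-01001, 010101, 011111, 100011, 111-00}

5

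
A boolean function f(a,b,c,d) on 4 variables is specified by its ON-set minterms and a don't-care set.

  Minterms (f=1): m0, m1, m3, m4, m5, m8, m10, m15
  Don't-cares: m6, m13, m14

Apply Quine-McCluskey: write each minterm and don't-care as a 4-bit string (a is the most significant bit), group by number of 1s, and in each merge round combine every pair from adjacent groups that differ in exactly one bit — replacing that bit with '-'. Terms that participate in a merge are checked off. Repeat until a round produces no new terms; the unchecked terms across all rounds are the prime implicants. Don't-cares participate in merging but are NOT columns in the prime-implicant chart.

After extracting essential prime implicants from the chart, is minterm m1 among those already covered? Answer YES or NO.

[col 0] 0000*, 0001*, 0011*, 0100*, 0101*, 0110*, 1000*, 1010*, 1101*, 1110*, 1111*
[col 1] -000, -101, -110, 0-00*, 0-01*, 00-1, 000-*, 01-0, 010-*, 1-10, 10-0, 11-1, 111-
[col 2] 0-0-
Prime implicants: -000, -101, -110, 0-0-, 00-1, 01-0, 1-10, 10-0, 11-1, 111-
PI chart (minterm → PIs covering it):
  0 | -000,0-0-
  1 | 0-0-,00-1
  3 | 00-1  (sole → essential)
  4 | 0-0-,01-0
  5 | -101,0-0-
  8 | -000,10-0
  10 | 1-10,10-0
  15 | 11-1,111-
Essential prime implicants: 00-1

YES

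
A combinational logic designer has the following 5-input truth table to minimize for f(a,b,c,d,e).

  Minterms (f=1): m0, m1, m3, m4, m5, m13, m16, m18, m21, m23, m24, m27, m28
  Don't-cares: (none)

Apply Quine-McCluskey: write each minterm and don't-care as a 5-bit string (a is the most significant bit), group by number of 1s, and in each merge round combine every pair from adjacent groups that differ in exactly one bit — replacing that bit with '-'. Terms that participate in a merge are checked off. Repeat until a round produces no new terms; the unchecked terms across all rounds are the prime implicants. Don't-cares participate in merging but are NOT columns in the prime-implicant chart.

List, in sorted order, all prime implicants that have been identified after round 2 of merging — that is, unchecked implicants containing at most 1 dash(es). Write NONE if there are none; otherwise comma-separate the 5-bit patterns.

Round 0: 00000✓ 00001✓ 00011✓ 00100✓ 00101✓ 01101✓ 10000✓ 10010✓ 10101✓ 10111✓ 11000✓ 11011 11100✓
Round 1: -0000 -0101 0-101 00-00✓ 00-01✓ 000-1 0000-✓ 0010-✓ 1-000 100-0 101-1 11-00
Round 2: 00-0-
PIs = {-0000, -0101, 0-101, 00-0-, 000-1, 1-000, 100-0, 101-1, 11-00, 11011}

-0000, -0101, 0-101, 000-1, 1-000, 100-0, 101-1, 11-00, 11011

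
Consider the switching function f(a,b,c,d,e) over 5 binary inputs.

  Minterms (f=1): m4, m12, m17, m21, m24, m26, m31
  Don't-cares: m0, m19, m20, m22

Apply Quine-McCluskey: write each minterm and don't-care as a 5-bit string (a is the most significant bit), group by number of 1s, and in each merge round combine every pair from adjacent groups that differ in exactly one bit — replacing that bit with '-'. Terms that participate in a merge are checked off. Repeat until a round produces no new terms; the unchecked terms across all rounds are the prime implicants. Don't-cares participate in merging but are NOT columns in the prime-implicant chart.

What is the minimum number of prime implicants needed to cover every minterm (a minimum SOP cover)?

4

Round 0: 00000✓ 00100✓ 01100✓ 10001✓ 10011✓ 10100✓ 10101✓ 10110✓ 11000✓ 11010✓ 11111
Round 1: -0100 0-100 00-00 10-01 100-1 101-0 1010- 110-0
PIs = {-0100, 0-100, 00-00, 10-01, 100-1, 101-0, 1010-, 110-0, 11111}
Coverage chart:
  m4: -0100,0-100,00-00
  m12: 0-100 ←essential
  m17: 10-01,100-1
  m21: 10-01,1010-
  m24: 110-0 ←essential
  m26: 110-0 ←essential
  m31: 11111 ←essential
Essential: 0-100, 110-0, 11111
Petrick residual → 10-01
Min cover (4 terms): a'cd'e' + ab'd'e + abc'e' + abcde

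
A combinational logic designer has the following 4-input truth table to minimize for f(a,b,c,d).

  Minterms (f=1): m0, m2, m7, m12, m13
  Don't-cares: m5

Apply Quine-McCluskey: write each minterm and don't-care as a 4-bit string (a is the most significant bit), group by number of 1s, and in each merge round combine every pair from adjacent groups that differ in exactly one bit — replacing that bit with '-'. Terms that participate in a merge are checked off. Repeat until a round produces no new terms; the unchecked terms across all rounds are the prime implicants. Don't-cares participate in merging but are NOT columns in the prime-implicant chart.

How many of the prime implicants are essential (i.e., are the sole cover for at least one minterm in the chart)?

3

[col 0] 0000*, 0010*, 0101*, 0111*, 1100*, 1101*
[col 1] -101, 00-0, 01-1, 110-
Prime implicants: -101, 00-0, 01-1, 110-
PI chart (minterm → PIs covering it):
  0 | 00-0  (sole → essential)
  2 | 00-0  (sole → essential)
  7 | 01-1  (sole → essential)
  12 | 110-  (sole → essential)
  13 | -101,110-
Essential prime implicants: 00-0, 01-1, 110-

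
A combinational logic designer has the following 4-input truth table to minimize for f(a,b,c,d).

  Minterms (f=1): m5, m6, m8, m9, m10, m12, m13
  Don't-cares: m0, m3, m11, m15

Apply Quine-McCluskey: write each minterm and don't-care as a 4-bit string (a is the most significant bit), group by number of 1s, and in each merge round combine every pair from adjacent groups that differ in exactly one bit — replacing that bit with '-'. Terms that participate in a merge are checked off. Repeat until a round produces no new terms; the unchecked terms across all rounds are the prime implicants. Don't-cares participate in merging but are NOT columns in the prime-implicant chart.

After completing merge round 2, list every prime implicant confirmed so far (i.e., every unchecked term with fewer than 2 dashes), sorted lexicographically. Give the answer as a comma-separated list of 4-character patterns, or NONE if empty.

size-2^0 implicants → 0000(✓)  0011(✓)  0101(✓)  0110  1000(✓)  1001(✓)  1010(✓)  1011(✓)  1100(✓)  1101(✓)  1111(✓)
size-2^1 implicants → -000  -011  -101  1-00(✓)  1-01(✓)  1-11(✓)  10-0(✓)  10-1(✓)  100-(✓)  101-(✓)  11-1(✓)  110-(✓)
size-2^2 implicants → 1--1  1-0-  10--
Unchecked terms (primes): -000, -011, -101, 0110, 1--1, 1-0-, 10--

-000, -011, -101, 0110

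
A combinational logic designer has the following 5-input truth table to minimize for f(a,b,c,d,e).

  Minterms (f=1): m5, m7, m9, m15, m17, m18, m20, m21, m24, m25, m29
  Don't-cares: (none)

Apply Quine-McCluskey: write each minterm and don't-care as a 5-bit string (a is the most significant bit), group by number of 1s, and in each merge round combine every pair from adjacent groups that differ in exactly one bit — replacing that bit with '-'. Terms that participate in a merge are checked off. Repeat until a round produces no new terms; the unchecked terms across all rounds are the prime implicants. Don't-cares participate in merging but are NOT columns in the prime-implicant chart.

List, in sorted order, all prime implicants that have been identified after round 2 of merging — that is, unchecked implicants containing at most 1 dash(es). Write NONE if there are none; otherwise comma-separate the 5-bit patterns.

Round 0: 00101✓ 00111✓ 01001✓ 01111✓ 10001✓ 10010 10100✓ 10101✓ 11000✓ 11001✓ 11101✓
Round 1: -0101 -1001 0-111 001-1 1-001✓ 1-101✓ 10-01✓ 1010- 11-01✓ 1100-
Round 2: 1--01
PIs = {-0101, -1001, 0-111, 001-1, 1--01, 10010, 1010-, 1100-}

-0101, -1001, 0-111, 001-1, 10010, 1010-, 1100-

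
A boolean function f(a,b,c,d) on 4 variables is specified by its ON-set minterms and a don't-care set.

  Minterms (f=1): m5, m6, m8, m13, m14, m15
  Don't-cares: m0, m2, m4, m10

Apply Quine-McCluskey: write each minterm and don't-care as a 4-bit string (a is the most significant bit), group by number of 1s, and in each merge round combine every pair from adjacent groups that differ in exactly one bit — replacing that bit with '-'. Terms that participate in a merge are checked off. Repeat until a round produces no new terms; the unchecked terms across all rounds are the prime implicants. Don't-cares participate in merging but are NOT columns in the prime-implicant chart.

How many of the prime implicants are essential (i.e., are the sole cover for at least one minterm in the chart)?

[col 0] 0000*, 0010*, 0100*, 0101*, 0110*, 1000*, 1010*, 1101*, 1110*, 1111*
[col 1] -000*, -010*, -101, -110*, 0-00*, 0-10*, 00-0*, 01-0*, 010-, 1-10*, 10-0*, 11-1, 111-
[col 2] --10, -0-0, 0--0
Prime implicants: --10, -0-0, -101, 0--0, 010-, 11-1, 111-
PI chart (minterm → PIs covering it):
  5 | -101,010-
  6 | --10,0--0
  8 | -0-0  (sole → essential)
  13 | -101,11-1
  14 | --10,111-
  15 | 11-1,111-
Essential prime implicants: -0-0

1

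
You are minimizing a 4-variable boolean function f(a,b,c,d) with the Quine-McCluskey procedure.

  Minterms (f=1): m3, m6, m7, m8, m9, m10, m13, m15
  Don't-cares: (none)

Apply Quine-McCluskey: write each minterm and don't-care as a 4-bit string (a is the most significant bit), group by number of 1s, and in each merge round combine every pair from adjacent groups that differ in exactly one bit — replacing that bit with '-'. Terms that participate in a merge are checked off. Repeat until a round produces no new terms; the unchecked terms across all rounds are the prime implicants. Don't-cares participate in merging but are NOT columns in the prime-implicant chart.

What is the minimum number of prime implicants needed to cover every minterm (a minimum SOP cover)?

5

size-2^0 implicants → 0011(✓)  0110(✓)  0111(✓)  1000(✓)  1001(✓)  1010(✓)  1101(✓)  1111(✓)
size-2^1 implicants → -111  0-11  011-  1-01  10-0  100-  11-1
Unchecked terms (primes): -111, 0-11, 011-, 1-01, 10-0, 100-, 11-1
Minterm coverage:
  m3 ⊆ 0-11 [E]
  m6 ⊆ 011- [E]
  m7 ⊆ -111,0-11,011-
  m8 ⊆ 10-0,100-
  m9 ⊆ 1-01,100-
  m10 ⊆ 10-0 [E]
  m13 ⊆ 1-01,11-1
  m15 ⊆ -111,11-1
E = {0-11, 011-, 10-0}
Petrick residual → -111, 1-01
Cover = bcd + a'cd + a'bc + ac'd + ab'd'  |cover|=5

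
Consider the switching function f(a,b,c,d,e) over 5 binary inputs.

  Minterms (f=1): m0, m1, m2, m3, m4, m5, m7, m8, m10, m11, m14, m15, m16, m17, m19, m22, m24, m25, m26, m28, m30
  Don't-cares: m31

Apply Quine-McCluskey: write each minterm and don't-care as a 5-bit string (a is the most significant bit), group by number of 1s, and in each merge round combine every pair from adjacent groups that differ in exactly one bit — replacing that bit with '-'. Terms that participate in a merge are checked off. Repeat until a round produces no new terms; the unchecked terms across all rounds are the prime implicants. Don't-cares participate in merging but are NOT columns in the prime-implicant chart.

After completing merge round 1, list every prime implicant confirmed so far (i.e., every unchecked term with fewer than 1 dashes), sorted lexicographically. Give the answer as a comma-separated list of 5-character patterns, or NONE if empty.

NONE

[col 0] 00000*, 00001*, 00010*, 00011*, 00100*, 00101*, 00111*, 01000*, 01010*, 01011*, 01110*, 01111*, 10000*, 10001*, 10011*, 10110*, 11000*, 11001*, 11010*, 11100*, 11110*, 11111*
[col 1] -0000*, -0001*, -0011*, -1000*, -1010*, -1110*, -1111*, 0-000*, 0-010*, 0-011*, 0-111*, 00-00*, 00-01*, 00-11*, 000-0*, 000-1*, 0000-*, 0001-*, 001-1*, 0010-*, 01-10*, 01-11*, 010-0*, 0101-*, 0111-*, 1-000*, 1-001*, 1-110, 100-1*, 1000-*, 11-00*, 11-10*, 110-0*, 1100-*, 111-0*, 1111-*
[col 2] --000, -00-1, -000-, -1-10, -10-0, -111-, 0--11, 0-0-0, 0-01-, 00--1, 00-0-, 000--, 01-1-, 1-00-, 11--0
Prime implicants: --000, -00-1, -000-, -1-10, -10-0, -111-, 0--11, 0-0-0, 0-01-, 00--1, 00-0-, 000--, 01-1-, 1-00-, 1-110, 11--0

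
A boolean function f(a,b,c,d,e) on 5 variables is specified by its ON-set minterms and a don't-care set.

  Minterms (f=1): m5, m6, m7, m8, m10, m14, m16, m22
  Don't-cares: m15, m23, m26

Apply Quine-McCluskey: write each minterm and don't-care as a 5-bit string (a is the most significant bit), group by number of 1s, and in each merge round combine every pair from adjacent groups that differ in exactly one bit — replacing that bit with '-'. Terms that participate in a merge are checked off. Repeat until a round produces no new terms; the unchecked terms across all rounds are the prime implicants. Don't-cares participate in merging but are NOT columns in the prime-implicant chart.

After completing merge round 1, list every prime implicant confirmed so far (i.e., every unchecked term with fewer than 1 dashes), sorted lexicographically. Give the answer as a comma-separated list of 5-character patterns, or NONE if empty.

[col 0] 00101*, 00110*, 00111*, 01000*, 01010*, 01110*, 01111*, 10000, 10110*, 10111*, 11010*
[col 1] -0110*, -0111*, -1010, 0-110*, 0-111*, 001-1, 0011-*, 01-10, 010-0, 0111-*, 1011-*
[col 2] -011-, 0-11-
Prime implicants: -011-, -1010, 0-11-, 001-1, 01-10, 010-0, 10000

10000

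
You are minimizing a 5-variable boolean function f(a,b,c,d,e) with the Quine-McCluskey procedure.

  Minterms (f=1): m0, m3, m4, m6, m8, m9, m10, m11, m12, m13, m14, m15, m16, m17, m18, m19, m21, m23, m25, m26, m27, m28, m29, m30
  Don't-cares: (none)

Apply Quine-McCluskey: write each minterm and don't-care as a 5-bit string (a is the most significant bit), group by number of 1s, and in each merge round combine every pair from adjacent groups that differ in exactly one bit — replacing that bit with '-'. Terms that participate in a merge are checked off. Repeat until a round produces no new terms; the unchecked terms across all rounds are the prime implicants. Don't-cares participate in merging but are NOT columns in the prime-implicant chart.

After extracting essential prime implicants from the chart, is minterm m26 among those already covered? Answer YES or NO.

NO

Round 0: 00000✓ 00011✓ 00100✓ 00110✓ 01000✓ 01001✓ 01010✓ 01011✓ 01100✓ 01101✓ 01110✓ 01111✓ 10000✓ 10001✓ 10010✓ 10011✓ 10101✓ 10111✓ 11001✓ 11010✓ 11011✓ 11100✓ 11101✓ 11110✓
Round 1: -0000 -0011✓ -1001✓ -1010✓ -1011✓ -1100✓ -1101✓ -1110✓ 0-000✓ 0-011✓ 0-100✓ 0-110✓ 00-00✓ 001-0✓ 01-00✓ 01-01✓ 01-10✓ 01-11✓ 010-0✓ 010-1✓ 0100-✓ 0101-✓ 011-0✓ 011-1✓ 0110-✓ 0111-✓ 1-001✓ 1-010✓ 1-011✓ 1-101✓ 10-01✓ 10-11✓ 100-0✓ 100-1✓ 1000-✓ 1001-✓ 101-1✓ 11-01✓ 11-10✓ 110-1✓ 1101-✓ 111-0✓ 1110-✓
Round 2: --011 -1-01 -1-10 -10-1 -101- -11-0 -110- 0--00 0-1-0 01--0✓ 01--1✓ 01-0-✓ 01-1-✓ 010--✓ 011--✓ 1--01 1-0-1 1-01- 10--1 100--
Round 3: 01---
PIs = {--011, -0000, -1-01, -1-10, -10-1, -101-, -11-0, -110-, 0--00, 0-1-0, 01---, 1--01, 1-0-1, 1-01-, 10--1, 100--}
Coverage chart:
  m0: -0000,0--00
  m3: --011 ←essential
  m4: 0--00,0-1-0
  m6: 0-1-0 ←essential
  m8: 0--00,01---
  m9: -1-01,-10-1,01---
  m10: -1-10,-101-,01---
  m11: --011,-10-1,-101-,01---
  m12: -11-0,-110-,0--00,0-1-0,01---
  m13: -1-01,-110-,01---
  m14: -1-10,-11-0,0-1-0,01---
  m15: 01--- ←essential
  m16: -0000,100--
  m17: 1--01,1-0-1,10--1,100--
  m18: 1-01-,100--
  m19: --011,1-0-1,1-01-,10--1,100--
  m21: 1--01,10--1
  m23: 10--1 ←essential
  m25: -1-01,-10-1,1--01,1-0-1
  m26: -1-10,-101-,1-01-
  m27: --011,-10-1,-101-,1-0-1,1-01-
  m28: -11-0,-110-
  m29: -1-01,-110-,1--01
  m30: -1-10,-11-0
Essential: --011, 0-1-0, 01---, 10--1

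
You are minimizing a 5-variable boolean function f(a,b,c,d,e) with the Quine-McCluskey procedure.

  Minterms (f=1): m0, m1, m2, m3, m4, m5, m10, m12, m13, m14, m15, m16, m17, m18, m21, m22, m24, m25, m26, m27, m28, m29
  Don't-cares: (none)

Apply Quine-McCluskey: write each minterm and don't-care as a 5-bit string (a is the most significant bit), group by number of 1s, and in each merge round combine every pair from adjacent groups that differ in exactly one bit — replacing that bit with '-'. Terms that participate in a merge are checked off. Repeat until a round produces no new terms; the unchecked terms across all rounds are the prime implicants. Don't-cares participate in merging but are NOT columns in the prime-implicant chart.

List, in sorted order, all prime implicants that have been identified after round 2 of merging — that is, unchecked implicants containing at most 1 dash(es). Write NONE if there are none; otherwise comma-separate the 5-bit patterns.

01-10, 10-10

[col 0] 00000*, 00001*, 00010*, 00011*, 00100*, 00101*, 01010*, 01100*, 01101*, 01110*, 01111*, 10000*, 10001*, 10010*, 10101*, 10110*, 11000*, 11001*, 11010*, 11011*, 11100*, 11101*
[col 1] -0000*, -0001*, -0010*, -0101*, -1010*, -1100*, -1101*, 0-010*, 0-100*, 0-101*, 00-00*, 00-01*, 000-0*, 000-1*, 0000-*, 0001-*, 0010-*, 01-10, 011-0*, 011-1*, 0110-*, 0111-*, 1-000*, 1-001*, 1-010*, 1-101*, 10-01*, 10-10, 100-0*, 1000-*, 11-00*, 11-01*, 110-0*, 110-1*, 1100-*, 1101-*, 1110-*
[col 2] --010, --101, -0-01, -00-0, -000-, -110-, 0-10-, 00-0-, 000--, 011--, 1--01, 1-0-0, 1-00-, 11-0-, 110--
Prime implicants: --010, --101, -0-01, -00-0, -000-, -110-, 0-10-, 00-0-, 000--, 01-10, 011--, 1--01, 1-0-0, 1-00-, 10-10, 11-0-, 110--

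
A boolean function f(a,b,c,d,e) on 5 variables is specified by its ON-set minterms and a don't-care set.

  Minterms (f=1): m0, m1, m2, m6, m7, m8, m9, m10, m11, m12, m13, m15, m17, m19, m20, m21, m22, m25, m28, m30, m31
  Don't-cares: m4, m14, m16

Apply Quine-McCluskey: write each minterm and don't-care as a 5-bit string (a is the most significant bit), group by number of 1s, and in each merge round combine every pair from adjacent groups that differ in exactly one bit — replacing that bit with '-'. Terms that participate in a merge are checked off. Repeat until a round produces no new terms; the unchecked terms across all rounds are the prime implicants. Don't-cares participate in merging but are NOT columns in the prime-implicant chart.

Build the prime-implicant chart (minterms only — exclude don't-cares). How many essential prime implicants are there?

Round 0: 00000✓ 00001✓ 00010✓ 00100✓ 00110✓ 00111✓ 01000✓ 01001✓ 01010✓ 01011✓ 01100✓ 01101✓ 01110✓ 01111✓ 10000✓ 10001✓ 10011✓ 10100✓ 10101✓ 10110✓ 11001✓ 11100✓ 11110✓ 11111✓
Round 1: -0000✓ -0001✓ -0100✓ -0110✓ -1001✓ -1100✓ -1110✓ -1111✓ 0-000✓ 0-001✓ 0-010✓ 0-100✓ 0-110✓ 0-111✓ 00-00✓ 00-10✓ 000-0✓ 0000-✓ 001-0✓ 0011-✓ 01-00✓ 01-01✓ 01-10✓ 01-11✓ 010-0✓ 010-1✓ 0100-✓ 0101-✓ 011-0✓ 011-1✓ 0110-✓ 0111-✓ 1-001✓ 1-100✓ 1-110✓ 10-00✓ 10-01✓ 100-1 1000-✓ 101-0✓ 1010-✓ 111-0✓ 1111-✓
Round 2: --001 --100✓ --110✓ -0-00 -000- -01-0✓ -11-0✓ -111- 0--00✓ 0--10✓ 0-0-0✓ 0-00- 0-1-0✓ 0-11- 00--0✓ 01--0✓ 01--1✓ 01-0-✓ 01-1-✓ 010--✓ 011--✓ 1-1-0✓ 10-0-
Round 3: --1-0 0---0 01---
PIs = {--001, --1-0, -0-00, -000-, -111-, 0---0, 0-00-, 0-11-, 01---, 10-0-, 100-1}
Coverage chart:
  m0: -0-00,-000-,0---0,0-00-
  m1: --001,-000-,0-00-
  m2: 0---0 ←essential
  m6: --1-0,0---0,0-11-
  m7: 0-11- ←essential
  m8: 0---0,0-00-,01---
  m9: --001,0-00-,01---
  m10: 0---0,01---
  m11: 01--- ←essential
  m12: --1-0,0---0,01---
  m13: 01--- ←essential
  m15: -111-,0-11-,01---
  m17: --001,-000-,10-0-,100-1
  m19: 100-1 ←essential
  m20: --1-0,-0-00,10-0-
  m21: 10-0- ←essential
  m22: --1-0 ←essential
  m25: --001 ←essential
  m28: --1-0 ←essential
  m30: --1-0,-111-
  m31: -111- ←essential
Essential: --001, --1-0, -111-, 0---0, 0-11-, 01---, 10-0-, 100-1

8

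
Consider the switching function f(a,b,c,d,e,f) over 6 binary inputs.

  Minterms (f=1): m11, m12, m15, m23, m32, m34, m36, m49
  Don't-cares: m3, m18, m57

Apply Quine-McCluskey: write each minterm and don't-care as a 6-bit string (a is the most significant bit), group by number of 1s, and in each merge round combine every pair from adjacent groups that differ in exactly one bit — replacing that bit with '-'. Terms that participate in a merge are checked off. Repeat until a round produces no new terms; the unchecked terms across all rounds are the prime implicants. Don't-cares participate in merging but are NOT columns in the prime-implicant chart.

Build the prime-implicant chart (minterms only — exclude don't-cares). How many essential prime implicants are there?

6

[col 0] 000011*, 001011*, 001100, 001111*, 010010, 010111, 100000*, 100010*, 100100*, 110001*, 111001*
[col 1] 00-011, 001-11, 100-00, 1000-0, 11-001
Prime implicants: 00-011, 001-11, 001100, 010010, 010111, 100-00, 1000-0, 11-001
PI chart (minterm → PIs covering it):
  11 | 00-011,001-11
  12 | 001100  (sole → essential)
  15 | 001-11  (sole → essential)
  23 | 010111  (sole → essential)
  32 | 100-00,1000-0
  34 | 1000-0  (sole → essential)
  36 | 100-00  (sole → essential)
  49 | 11-001  (sole → essential)
Essential prime implicants: 001-11, 001100, 010111, 100-00, 1000-0, 11-001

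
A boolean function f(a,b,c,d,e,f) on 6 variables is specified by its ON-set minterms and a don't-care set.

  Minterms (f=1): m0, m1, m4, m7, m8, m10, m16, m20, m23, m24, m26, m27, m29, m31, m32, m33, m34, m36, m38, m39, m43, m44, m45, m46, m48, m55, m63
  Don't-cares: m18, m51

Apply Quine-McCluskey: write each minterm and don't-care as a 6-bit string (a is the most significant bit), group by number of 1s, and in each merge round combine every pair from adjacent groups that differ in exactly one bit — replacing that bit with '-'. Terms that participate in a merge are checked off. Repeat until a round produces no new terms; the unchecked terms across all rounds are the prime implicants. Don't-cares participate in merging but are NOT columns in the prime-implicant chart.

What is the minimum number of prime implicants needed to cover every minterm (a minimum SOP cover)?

12

[col 0] 000000*, 000001*, 000100*, 000111*, 001000*, 001010*, 010000*, 010010*, 010100*, 010111*, 011000*, 011010*, 011011*, 011101*, 011111*, 100000*, 100001*, 100010*, 100100*, 100110*, 100111*, 101011, 101100*, 101101*, 101110*, 110000*, 110011*, 110111*, 111111*
[col 1] -00000*, -00001*, -00100*, -00111*, -10000*, -10111*, -11111*, 0-0000*, 0-0100*, 0-0111*, 0-1000*, 0-1010*, 00-000*, 000-00*, 00000-*, 0010-0*, 01-000*, 01-010*, 01-111*, 010-00*, 0100-0*, 011-11, 0110-0*, 01101-, 0111-1, 1-0000*, 1-0111*, 10-100*, 10-110*, 100-00*, 100-10*, 1000-0*, 10000-*, 1001-0*, 10011-, 1011-0*, 10110-, 11-111*, 110-11
[col 2] --0000, --0111, -00-00, -0000-, -1-111, 0--000, 0-0-00, 0-10-0, 01-0-0, 10-1-0, 100--0
Prime implicants: --0000, --0111, -00-00, -0000-, -1-111, 0--000, 0-0-00, 0-10-0, 01-0-0, 011-11, 01101-, 0111-1, 10-1-0, 100--0, 10011-, 101011, 10110-, 110-11
PI chart (minterm → PIs covering it):
  0 | --0000,-00-00,-0000-,0--000,0-0-00
  1 | -0000-  (sole → essential)
  4 | -00-00,0-0-00
  7 | --0111  (sole → essential)
  8 | 0--000,0-10-0
  10 | 0-10-0  (sole → essential)
  16 | --0000,0--000,0-0-00,01-0-0
  20 | 0-0-00  (sole → essential)
  23 | --0111,-1-111
  24 | 0--000,0-10-0,01-0-0
  26 | 0-10-0,01-0-0,01101-
  27 | 011-11,01101-
  29 | 0111-1  (sole → essential)
  31 | -1-111,011-11,0111-1
  32 | --0000,-00-00,-0000-,100--0
  33 | -0000-  (sole → essential)
  34 | 100--0  (sole → essential)
  36 | -00-00,10-1-0,100--0
  38 | 10-1-0,100--0,10011-
  39 | --0111,10011-
  43 | 101011  (sole → essential)
  44 | 10-1-0,10110-
  45 | 10110-  (sole → essential)
  46 | 10-1-0  (sole → essential)
  48 | --0000  (sole → essential)
  55 | --0111,-1-111,110-11
  63 | -1-111  (sole → essential)
Essential prime implicants: --0000, --0111, -0000-, -1-111, 0-0-00, 0-10-0, 0111-1, 10-1-0, 100--0, 101011, 10110-
Petrick residual → 011-11
Minimum SOP uses 12 PIs: c'd'e'f' + c'def + b'c'd'e' + bdef + a'c'e'f' + a'cd'f' + a'bcef + a'bcdf + ab'df' + ab'c'f' + ab'cd'ef + ab'cde'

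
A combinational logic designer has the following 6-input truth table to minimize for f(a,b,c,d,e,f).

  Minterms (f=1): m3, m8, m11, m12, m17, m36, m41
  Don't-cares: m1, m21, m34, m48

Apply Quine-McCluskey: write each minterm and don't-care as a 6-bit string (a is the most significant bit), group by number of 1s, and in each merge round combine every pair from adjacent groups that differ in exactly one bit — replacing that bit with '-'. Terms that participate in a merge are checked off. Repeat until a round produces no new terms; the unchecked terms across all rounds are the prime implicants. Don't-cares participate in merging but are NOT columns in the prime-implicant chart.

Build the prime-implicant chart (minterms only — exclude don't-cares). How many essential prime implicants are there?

size-2^0 implicants → 000001(✓)  000011(✓)  001000(✓)  001011(✓)  001100(✓)  010001(✓)  010101(✓)  100010  100100  101001  110000
size-2^1 implicants → 0-0001  00-011  0000-1  001-00  010-01
Unchecked terms (primes): 0-0001, 00-011, 0000-1, 001-00, 010-01, 100010, 100100, 101001, 110000
Minterm coverage:
  m3 ⊆ 00-011,0000-1
  m8 ⊆ 001-00 [E]
  m11 ⊆ 00-011 [E]
  m12 ⊆ 001-00 [E]
  m17 ⊆ 0-0001,010-01
  m36 ⊆ 100100 [E]
  m41 ⊆ 101001 [E]
E = {00-011, 001-00, 100100, 101001}

4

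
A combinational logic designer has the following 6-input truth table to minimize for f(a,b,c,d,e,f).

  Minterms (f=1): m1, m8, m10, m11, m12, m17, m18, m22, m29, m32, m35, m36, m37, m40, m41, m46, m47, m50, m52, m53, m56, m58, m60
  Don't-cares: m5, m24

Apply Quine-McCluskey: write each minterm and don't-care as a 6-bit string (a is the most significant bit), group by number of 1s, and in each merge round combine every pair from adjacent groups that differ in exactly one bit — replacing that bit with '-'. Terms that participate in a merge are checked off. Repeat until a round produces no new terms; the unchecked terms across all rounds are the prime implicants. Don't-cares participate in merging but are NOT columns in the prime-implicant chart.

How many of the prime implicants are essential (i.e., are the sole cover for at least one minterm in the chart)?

9

Round 0: 000001✓ 000101✓ 001000✓ 001010✓ 001011✓ 001100✓ 010001✓ 010010✓ 010110✓ 011000✓ 011101 100000✓ 100011 100100✓ 100101✓ 101000✓ 101001✓ 101110✓ 101111✓ 110010✓ 110100✓ 110101✓ 111000✓ 111010✓ 111100✓
Round 1: -00101 -01000✓ -10010 -11000✓ 0-0001 0-1000✓ 000-01 001-00 0010-0 00101- 010-10 1-0100✓ 1-0101✓ 1-1000✓ 10-000 100-00 10010-✓ 10100- 10111- 11-010 11-100 11010-✓ 111-00 1110-0
Round 2: --1000 1-010-
PIs = {--1000, -00101, -10010, 0-0001, 000-01, 001-00, 0010-0, 00101-, 010-10, 011101, 1-010-, 10-000, 100-00, 100011, 10100-, 10111-, 11-010, 11-100, 111-00, 1110-0}
Coverage chart:
  m1: 0-0001,000-01
  m8: --1000,001-00,0010-0
  m10: 0010-0,00101-
  m11: 00101- ←essential
  m12: 001-00 ←essential
  m17: 0-0001 ←essential
  m18: -10010,010-10
  m22: 010-10 ←essential
  m29: 011101 ←essential
  m32: 10-000,100-00
  m35: 100011 ←essential
  m36: 1-010-,100-00
  m37: -00101,1-010-
  m40: --1000,10-000,10100-
  m41: 10100- ←essential
  m46: 10111- ←essential
  m47: 10111- ←essential
  m50: -10010,11-010
  m52: 1-010-,11-100
  m53: 1-010- ←essential
  m56: --1000,111-00,1110-0
  m58: 11-010,1110-0
  m60: 11-100,111-00
Essential: 0-0001, 001-00, 00101-, 010-10, 011101, 1-010-, 100011, 10100-, 10111-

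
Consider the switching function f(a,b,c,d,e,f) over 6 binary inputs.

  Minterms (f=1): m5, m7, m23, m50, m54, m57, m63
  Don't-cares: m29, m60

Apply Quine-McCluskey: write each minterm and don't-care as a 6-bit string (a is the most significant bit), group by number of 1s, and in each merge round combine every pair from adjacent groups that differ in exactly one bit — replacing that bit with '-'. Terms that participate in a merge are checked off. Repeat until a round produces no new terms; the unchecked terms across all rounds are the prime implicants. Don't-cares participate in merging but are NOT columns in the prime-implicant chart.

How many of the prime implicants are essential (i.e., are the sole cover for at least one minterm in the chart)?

5

Round 0: 000101✓ 000111✓ 010111✓ 011101 110010✓ 110110✓ 111001 111100 111111
Round 1: 0-0111 0001-1 110-10
PIs = {0-0111, 0001-1, 011101, 110-10, 111001, 111100, 111111}
Coverage chart:
  m5: 0001-1 ←essential
  m7: 0-0111,0001-1
  m23: 0-0111 ←essential
  m50: 110-10 ←essential
  m54: 110-10 ←essential
  m57: 111001 ←essential
  m63: 111111 ←essential
Essential: 0-0111, 0001-1, 110-10, 111001, 111111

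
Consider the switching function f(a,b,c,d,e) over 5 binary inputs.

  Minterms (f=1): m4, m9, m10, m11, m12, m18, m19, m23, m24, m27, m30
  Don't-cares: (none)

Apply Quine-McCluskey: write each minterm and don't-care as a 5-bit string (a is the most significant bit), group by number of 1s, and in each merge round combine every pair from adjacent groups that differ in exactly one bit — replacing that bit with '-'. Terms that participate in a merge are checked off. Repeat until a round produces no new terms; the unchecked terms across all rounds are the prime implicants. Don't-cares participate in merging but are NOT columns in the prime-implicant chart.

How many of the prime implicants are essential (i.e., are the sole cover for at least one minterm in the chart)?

[col 0] 00100*, 01001*, 01010*, 01011*, 01100*, 10010*, 10011*, 10111*, 11000, 11011*, 11110
[col 1] -1011, 0-100, 010-1, 0101-, 1-011, 10-11, 1001-
Prime implicants: -1011, 0-100, 010-1, 0101-, 1-011, 10-11, 1001-, 11000, 11110
PI chart (minterm → PIs covering it):
  4 | 0-100  (sole → essential)
  9 | 010-1  (sole → essential)
  10 | 0101-  (sole → essential)
  11 | -1011,010-1,0101-
  12 | 0-100  (sole → essential)
  18 | 1001-  (sole → essential)
  19 | 1-011,10-11,1001-
  23 | 10-11  (sole → essential)
  24 | 11000  (sole → essential)
  27 | -1011,1-011
  30 | 11110  (sole → essential)
Essential prime implicants: 0-100, 010-1, 0101-, 10-11, 1001-, 11000, 11110

7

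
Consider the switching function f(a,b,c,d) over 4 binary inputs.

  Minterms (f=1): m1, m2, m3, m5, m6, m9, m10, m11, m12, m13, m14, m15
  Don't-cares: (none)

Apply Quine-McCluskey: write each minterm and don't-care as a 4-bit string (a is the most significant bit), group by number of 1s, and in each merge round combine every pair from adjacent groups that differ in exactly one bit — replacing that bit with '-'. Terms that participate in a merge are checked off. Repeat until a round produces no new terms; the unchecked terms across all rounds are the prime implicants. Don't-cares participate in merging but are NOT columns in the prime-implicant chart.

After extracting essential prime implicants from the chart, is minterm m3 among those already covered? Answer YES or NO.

NO

[col 0] 0001*, 0010*, 0011*, 0101*, 0110*, 1001*, 1010*, 1011*, 1100*, 1101*, 1110*, 1111*
[col 1] -001*, -010*, -011*, -101*, -110*, 0-01*, 0-10*, 00-1*, 001-*, 1-01*, 1-10*, 1-11*, 10-1*, 101-*, 11-0*, 11-1*, 110-*, 111-*
[col 2] --01, --10, -0-1, -01-, 1--1, 1-1-, 11--
Prime implicants: --01, --10, -0-1, -01-, 1--1, 1-1-, 11--
PI chart (minterm → PIs covering it):
  1 | --01,-0-1
  2 | --10,-01-
  3 | -0-1,-01-
  5 | --01  (sole → essential)
  6 | --10  (sole → essential)
  9 | --01,-0-1,1--1
  10 | --10,-01-,1-1-
  11 | -0-1,-01-,1--1,1-1-
  12 | 11--  (sole → essential)
  13 | --01,1--1,11--
  14 | --10,1-1-,11--
  15 | 1--1,1-1-,11--
Essential prime implicants: --01, --10, 11--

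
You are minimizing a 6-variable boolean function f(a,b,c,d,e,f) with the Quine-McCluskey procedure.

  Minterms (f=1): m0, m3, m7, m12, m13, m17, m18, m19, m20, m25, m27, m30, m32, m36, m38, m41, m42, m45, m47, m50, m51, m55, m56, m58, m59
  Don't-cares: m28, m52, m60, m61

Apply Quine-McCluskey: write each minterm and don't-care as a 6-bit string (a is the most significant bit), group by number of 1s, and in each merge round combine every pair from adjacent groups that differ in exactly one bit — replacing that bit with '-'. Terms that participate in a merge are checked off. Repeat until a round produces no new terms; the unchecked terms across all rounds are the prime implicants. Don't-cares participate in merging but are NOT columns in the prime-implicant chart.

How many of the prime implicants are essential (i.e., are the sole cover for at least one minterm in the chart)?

11

[col 0] 000000*, 000011*, 000111*, 001100*, 001101*, 010001*, 010010*, 010011*, 010100*, 011001*, 011011*, 011100*, 011110*, 100000*, 100100*, 100110*, 101001*, 101010*, 101101*, 101111*, 110010*, 110011*, 110100*, 110111*, 111000*, 111010*, 111011*, 111100*, 111101*
[col 1] -00000, -01101, -10010*, -10011*, -10100*, -11011*, -11100*, 0-0011, 0-1100, 000-11, 00110-, 01-001*, 01-011*, 01-100*, 0100-1*, 01001-*, 0110-1*, 0111-0, 1-0100, 1-1010, 1-1101, 100-00, 1001-0, 101-01, 1011-1, 11-010*, 11-011*, 11-100*, 110-11, 11001-*, 111-00, 1110-0, 11101-*, 11110-
[col 2] -1-011, -1-100, -1001-, 01-0-1, 11-01-
Prime implicants: -00000, -01101, -1-011, -1-100, -1001-, 0-0011, 0-1100, 000-11, 00110-, 01-0-1, 0111-0, 1-0100, 1-1010, 1-1101, 100-00, 1001-0, 101-01, 1011-1, 11-01-, 110-11, 111-00, 1110-0, 11110-
PI chart (minterm → PIs covering it):
  0 | -00000  (sole → essential)
  3 | 0-0011,000-11
  7 | 000-11  (sole → essential)
  12 | 0-1100,00110-
  13 | -01101,00110-
  17 | 01-0-1  (sole → essential)
  18 | -1001-  (sole → essential)
  19 | -1-011,-1001-,0-0011,01-0-1
  20 | -1-100  (sole → essential)
  25 | 01-0-1  (sole → essential)
  27 | -1-011,01-0-1
  30 | 0111-0  (sole → essential)
  32 | -00000,100-00
  36 | 1-0100,100-00,1001-0
  38 | 1001-0  (sole → essential)
  41 | 101-01  (sole → essential)
  42 | 1-1010  (sole → essential)
  45 | -01101,1-1101,101-01,1011-1
  47 | 1011-1  (sole → essential)
  50 | -1001-,11-01-
  51 | -1-011,-1001-,11-01-,110-11
  55 | 110-11  (sole → essential)
  56 | 111-00,1110-0
  58 | 1-1010,11-01-,1110-0
  59 | -1-011,11-01-
Essential prime implicants: -00000, -1-100, -1001-, 000-11, 01-0-1, 0111-0, 1-1010, 1001-0, 101-01, 1011-1, 110-11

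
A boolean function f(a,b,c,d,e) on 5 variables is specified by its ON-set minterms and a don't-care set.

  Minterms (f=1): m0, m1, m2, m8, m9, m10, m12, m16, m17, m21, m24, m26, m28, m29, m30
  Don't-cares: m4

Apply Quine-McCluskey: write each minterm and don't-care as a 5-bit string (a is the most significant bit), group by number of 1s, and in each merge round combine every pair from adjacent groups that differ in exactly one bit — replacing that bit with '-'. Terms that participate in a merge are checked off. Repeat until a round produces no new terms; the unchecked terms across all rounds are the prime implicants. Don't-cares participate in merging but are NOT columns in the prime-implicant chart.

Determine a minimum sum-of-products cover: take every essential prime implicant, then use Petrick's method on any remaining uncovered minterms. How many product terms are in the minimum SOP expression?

size-2^0 implicants → 00000(✓)  00001(✓)  00010(✓)  00100(✓)  01000(✓)  01001(✓)  01010(✓)  01100(✓)  10000(✓)  10001(✓)  10101(✓)  11000(✓)  11010(✓)  11100(✓)  11101(✓)  11110(✓)
size-2^1 implicants → -0000(✓)  -0001(✓)  -1000(✓)  -1010(✓)  -1100(✓)  0-000(✓)  0-001(✓)  0-010(✓)  0-100(✓)  00-00(✓)  000-0(✓)  0000-(✓)  01-00(✓)  010-0(✓)  0100-(✓)  1-000(✓)  1-101  10-01  1000-(✓)  11-00(✓)  11-10(✓)  110-0(✓)  111-0(✓)  1110-
size-2^2 implicants → --000  -000-  -1-00  -10-0  0--00  0-0-0  0-00-  11--0
Unchecked terms (primes): --000, -000-, -1-00, -10-0, 0--00, 0-0-0, 0-00-, 1-101, 10-01, 11--0, 1110-
Minterm coverage:
  m0 ⊆ --000,-000-,0--00,0-0-0,0-00-
  m1 ⊆ -000-,0-00-
  m2 ⊆ 0-0-0 [E]
  m8 ⊆ --000,-1-00,-10-0,0--00,0-0-0,0-00-
  m9 ⊆ 0-00- [E]
  m10 ⊆ -10-0,0-0-0
  m12 ⊆ -1-00,0--00
  m16 ⊆ --000,-000-
  m17 ⊆ -000-,10-01
  m21 ⊆ 1-101,10-01
  m24 ⊆ --000,-1-00,-10-0,11--0
  m26 ⊆ -10-0,11--0
  m28 ⊆ -1-00,11--0,1110-
  m29 ⊆ 1-101,1110-
  m30 ⊆ 11--0 [E]
E = {0-0-0, 0-00-, 11--0}
Petrick residual → -000-, -1-00, 1-101
Cover = b'c'd' + bd'e' + a'c'e' + a'c'd' + acd'e + abe'  |cover|=6

6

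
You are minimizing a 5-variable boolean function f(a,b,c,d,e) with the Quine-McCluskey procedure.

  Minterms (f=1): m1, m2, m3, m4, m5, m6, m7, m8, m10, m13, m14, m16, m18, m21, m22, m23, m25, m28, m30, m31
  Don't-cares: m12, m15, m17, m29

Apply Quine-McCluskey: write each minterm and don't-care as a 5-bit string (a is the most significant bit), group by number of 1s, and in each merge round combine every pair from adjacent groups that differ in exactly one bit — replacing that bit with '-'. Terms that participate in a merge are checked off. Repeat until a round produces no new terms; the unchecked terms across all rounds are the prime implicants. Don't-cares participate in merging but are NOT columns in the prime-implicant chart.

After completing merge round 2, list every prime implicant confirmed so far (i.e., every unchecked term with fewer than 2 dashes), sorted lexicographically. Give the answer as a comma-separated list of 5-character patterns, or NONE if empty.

[col 0] 00001*, 00010*, 00011*, 00100*, 00101*, 00110*, 00111*, 01000*, 01010*, 01100*, 01101*, 01110*, 01111*, 10000*, 10001*, 10010*, 10101*, 10110*, 10111*, 11001*, 11100*, 11101*, 11110*, 11111*
[col 1] -0001*, -0010*, -0101*, -0110*, -0111*, -1100*, -1101*, -1110*, -1111*, 0-010*, 0-100*, 0-101*, 0-110*, 0-111*, 00-01*, 00-10*, 00-11*, 000-1*, 0001-*, 001-0*, 001-1*, 0010-*, 0011-*, 01-00*, 01-10*, 010-0*, 011-0*, 011-1*, 0110-*, 0111-*, 1-001*, 1-101*, 1-110*, 1-111*, 10-01*, 10-10*, 100-0, 1000-, 101-1*, 1011-*, 11-01*, 111-0*, 111-1*, 1110-*, 1111-*
[col 2] --101*, --110*, --111*, -0-01, -0-10, -01-1*, -011-*, -11-0*, -11-1*, -110-*, -111-*, 0--10, 0-1-0*, 0-1-1*, 0-10-*, 0-11-*, 00--1, 00-1-, 001--*, 01--0, 011--*, 1--01, 1-1-1*, 1-11-*, 111--*
[col 3] --1-1, --11-, -11--, 0-1--
Prime implicants: --1-1, --11-, -0-01, -0-10, -11--, 0--10, 0-1--, 00--1, 00-1-, 01--0, 1--01, 100-0, 1000-

100-0, 1000-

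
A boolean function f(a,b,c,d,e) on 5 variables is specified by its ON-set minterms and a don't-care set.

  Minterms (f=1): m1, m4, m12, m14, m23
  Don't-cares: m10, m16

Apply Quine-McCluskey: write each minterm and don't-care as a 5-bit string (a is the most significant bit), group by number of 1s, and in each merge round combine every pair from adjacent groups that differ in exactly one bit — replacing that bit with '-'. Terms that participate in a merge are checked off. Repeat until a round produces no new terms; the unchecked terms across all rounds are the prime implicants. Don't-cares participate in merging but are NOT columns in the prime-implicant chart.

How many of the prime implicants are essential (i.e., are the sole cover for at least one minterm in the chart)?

3

[col 0] 00001, 00100*, 01010*, 01100*, 01110*, 10000, 10111
[col 1] 0-100, 01-10, 011-0
Prime implicants: 0-100, 00001, 01-10, 011-0, 10000, 10111
PI chart (minterm → PIs covering it):
  1 | 00001  (sole → essential)
  4 | 0-100  (sole → essential)
  12 | 0-100,011-0
  14 | 01-10,011-0
  23 | 10111  (sole → essential)
Essential prime implicants: 0-100, 00001, 10111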